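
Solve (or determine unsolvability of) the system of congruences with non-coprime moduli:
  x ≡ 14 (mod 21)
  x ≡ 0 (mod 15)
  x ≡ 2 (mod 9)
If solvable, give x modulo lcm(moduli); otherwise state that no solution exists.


Moduli 21, 15, 9 are not pairwise coprime, so CRT works modulo lcm(m_i) when all pairwise compatibility conditions hold.
Pairwise compatibility: gcd(m_i, m_j) must divide a_i - a_j for every pair.
Merge one congruence at a time:
  Start: x ≡ 14 (mod 21).
  Combine with x ≡ 0 (mod 15): gcd(21, 15) = 3, and 0 - 14 = -14 is NOT divisible by 3.
    ⇒ system is inconsistent (no integer solution).

No solution (the system is inconsistent).


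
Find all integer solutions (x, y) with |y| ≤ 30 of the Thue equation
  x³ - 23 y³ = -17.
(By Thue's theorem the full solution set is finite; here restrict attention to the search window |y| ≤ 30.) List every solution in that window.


The equation is x³ - 23y³ = -17. For fixed y, x³ = 23·y³ − 17, so a solution requires the RHS to be a perfect cube.
Strategy: iterate y from -30 to 30, compute RHS = 23·y³ − 17, and check whether it is a (positive or negative) perfect cube.
Check small values of y:
  y = 0: RHS = -17 is not a perfect cube.
  y = 1: RHS = 6 is not a perfect cube.
  y = -1: RHS = -40 is not a perfect cube.
  y = 2: RHS = 167 is not a perfect cube.
  y = -2: RHS = -201 is not a perfect cube.
  y = 3: RHS = 604 is not a perfect cube.
  y = -3: RHS = -638 is not a perfect cube.
Continuing the search up to |y| = 30 finds no solutions either.
No (x, y) in the scanned range satisfies the equation.

No integer solutions with |y| ≤ 30.


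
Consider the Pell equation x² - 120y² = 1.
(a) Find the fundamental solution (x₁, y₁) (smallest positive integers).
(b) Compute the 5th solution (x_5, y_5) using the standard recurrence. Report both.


Step 1: Find the fundamental solution (x₁, y₁) of x² - 120y² = 1.
  Expand √120 as a continued fraction. a₀ = ⌊√120⌋ = 10; iterate m_{k+1} = d_k·a_k − m_k, d_{k+1} = (120 − m_{k+1}²)/d_k, a_{k+1} = ⌊(a₀ + m_{k+1})/d_{k+1}⌋ (starting m₀ = 0, d₀ = 1), with convergents p_k = a_k·p_{k-1} + p_{k-2}, q_k = a_k·q_{k-1} + q_{k-2} (p₋₁ = 1, q₋₁ = 0):
  k = 0: a₀ = 10; p₀/q₀ = 10/1; p₀² − 120·q₀² = 100 − 120 = -20.
  k = 1: m = 10, d = 20, a = ⌊(10 + 10)/20⌋ = 1; p/q = (1·10 + 1)/(1·1 + 0) = 11/1; p² − 120·q² = 121 − 120 = 1.
  The first convergent with p² − 120·q² = 1 gives the fundamental solution (x₁, y₁) = (11, 1).
Step 2: Apply the recurrence (x_{n+1}, y_{n+1}) = (x₁x_n + 120y₁y_n, x₁y_n + y₁x_n) repeatedly.
  From (x_1, y_1) = (11, 1): x_2 = 11·11 + 120·1·1 = 241; y_2 = 11·1 + 1·11 = 22.
  From (x_2, y_2) = (241, 22): x_3 = 11·241 + 120·1·22 = 5291; y_3 = 11·22 + 1·241 = 483.
  From (x_3, y_3) = (5291, 483): x_4 = 11·5291 + 120·1·483 = 116161; y_4 = 11·483 + 1·5291 = 10604.
  From (x_4, y_4) = (116161, 10604): x_5 = 11·116161 + 120·1·10604 = 2550251; y_5 = 11·10604 + 1·116161 = 232805.
Step 3: Verify x_5² - 120·y_5² = 6503780163001 - 6503780163000 = 1 (should be 1). ✓

(x_1, y_1) = (11, 1); (x_5, y_5) = (2550251, 232805).


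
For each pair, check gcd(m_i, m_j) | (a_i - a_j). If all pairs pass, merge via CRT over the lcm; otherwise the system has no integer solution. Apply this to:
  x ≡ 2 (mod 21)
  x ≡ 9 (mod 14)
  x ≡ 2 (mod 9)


Moduli 21, 14, 9 are not pairwise coprime, so CRT works modulo lcm(m_i) when all pairwise compatibility conditions hold.
Pairwise compatibility: gcd(m_i, m_j) must divide a_i - a_j for every pair.
Merge one congruence at a time:
  Start: x ≡ 2 (mod 21).
  Combine with x ≡ 9 (mod 14): gcd(21, 14) = 7; 9 - 2 = 7, which IS divisible by 7, so compatible.
    Write x = 2 + 21·t and substitute into x ≡ 9 (mod 14): 21·t ≡ 9 − 2 = 7 (mod 14).
    Divide the congruence (and modulus) by g = 7: 3·t ≡ 1 (mod 2).
    Reduce coefficients mod 2: 1·t ≡ 1 (mod 2).
    So t ≡ 1 (mod 2).
    Then x = 2 + 21·1 = 23, valid modulo lcm(21, 14) = 42: x ≡ 23 (mod 42).
  Combine with x ≡ 2 (mod 9): gcd(42, 9) = 3; 2 - 23 = -21, which IS divisible by 3, so compatible.
    Write x = 23 + 42·t and substitute into x ≡ 2 (mod 9): 42·t ≡ 2 − 23 = -21 (mod 9).
    Divide the congruence (and modulus) by g = 3: 14·t ≡ -7 (mod 3).
    Reduce coefficients mod 3: 2·t ≡ 2 (mod 3).
    The inverse of 2 mod 3 is 2 (since 2·2 = 4 = 1·3 + 1), so t ≡ 2·2 = 4 ≡ 1 (mod 3).
    Then x = 23 + 42·1 = 65, valid modulo lcm(42, 9) = 126: x ≡ 65 (mod 126).
Verify: 65 mod 21 = 2, 65 mod 14 = 9, 65 mod 9 = 2.

x ≡ 65 (mod 126).


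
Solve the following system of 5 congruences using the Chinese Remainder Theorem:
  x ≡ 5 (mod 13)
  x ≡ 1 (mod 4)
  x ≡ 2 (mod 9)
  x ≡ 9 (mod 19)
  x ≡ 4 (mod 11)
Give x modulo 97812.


Product of moduli M = 13 · 4 · 9 · 19 · 11 = 97812.
Merge one congruence at a time:
  Start: x ≡ 5 (mod 13).
  Combine with x ≡ 1 (mod 4); new modulus lcm = 52.
    Write x = 5 + 13·t and substitute into x ≡ 1 (mod 4): 13·t ≡ 1 − 5 = -4 (mod 4).
    Reduce coefficients mod 4: 1·t ≡ 0 (mod 4).
    So t ≡ 0 (mod 4).
    Then x = 5 + 13·0 = 5, valid modulo lcm(13, 4) = 52: x ≡ 5 (mod 52).
  Combine with x ≡ 2 (mod 9); new modulus lcm = 468.
    Write x = 5 + 52·t and substitute into x ≡ 2 (mod 9): 52·t ≡ 2 − 5 = -3 (mod 9).
    Reduce coefficients mod 9: 7·t ≡ 6 (mod 9).
    The inverse of 7 mod 9 is 4 (since 7·4 = 28 = 3·9 + 1), so t ≡ 4·6 = 24 ≡ 6 (mod 9).
    Then x = 5 + 52·6 = 317, valid modulo lcm(52, 9) = 468: x ≡ 317 (mod 468).
  Combine with x ≡ 9 (mod 19); new modulus lcm = 8892.
    Write x = 317 + 468·t and substitute into x ≡ 9 (mod 19): 468·t ≡ 9 − 317 = -308 (mod 19).
    Reduce coefficients mod 19: 12·t ≡ 15 (mod 19).
    The inverse of 12 mod 19 is 8 (since 12·8 = 96 = 5·19 + 1), so t ≡ 8·15 = 120 ≡ 6 (mod 19).
    Then x = 317 + 468·6 = 3125, valid modulo lcm(468, 19) = 8892: x ≡ 3125 (mod 8892).
  Combine with x ≡ 4 (mod 11); new modulus lcm = 97812.
    Write x = 3125 + 8892·t and substitute into x ≡ 4 (mod 11): 8892·t ≡ 4 − 3125 = -3121 (mod 11).
    Reduce coefficients mod 11: 4·t ≡ 3 (mod 11).
    The inverse of 4 mod 11 is 3 (since 4·3 = 12 = 1·11 + 1), so t ≡ 3·3 = 9 ≡ 9 (mod 11).
    Then x = 3125 + 8892·9 = 83153, valid modulo lcm(8892, 11) = 97812: x ≡ 83153 (mod 97812).
Verify against each original: 83153 mod 13 = 5, 83153 mod 4 = 1, 83153 mod 9 = 2, 83153 mod 19 = 9, 83153 mod 11 = 4.

x ≡ 83153 (mod 97812).


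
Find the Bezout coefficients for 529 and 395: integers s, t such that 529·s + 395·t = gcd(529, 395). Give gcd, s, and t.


Euclidean algorithm on (529, 395) — divide until remainder is 0:
  529 = 1 · 395 + 134
  395 = 2 · 134 + 127
  134 = 1 · 127 + 7
  127 = 18 · 7 + 1
  7 = 7 · 1 + 0
gcd(529, 395) = 1.
Track Bezout coefficients alongside the remainders: start with r₀ = 529 = a·1 + b·0 (s = 1, t = 0) and r₁ = 395 = a·0 + b·1 (s = 0, t = 1); each new remainder r_{k+1} = r_{k-1} − q_k·r_k inherits s_{k+1} = s_{k-1} − q_k·s_k, t_{k+1} = t_{k-1} − q_k·t_k, so r_k = a·s_k + b·t_k at every step:
  q = 1: r = 134, s = 1 − 1·0 = 1, t = 0 − 1·1 = -1  (check: 529·1 + 395·(-1) = 134)
  q = 2: r = 127, s = 0 − 2·1 = -2, t = 1 − 2·(-1) = 3  (check: 529·(-2) + 395·3 = 127)
  q = 1: r = 7, s = 1 − 1·(-2) = 3, t = -1 − 1·3 = -4  (check: 529·3 + 395·(-4) = 7)
  q = 18: r = 1, s = -2 − 18·3 = -56, t = 3 − 18·(-4) = 75  (check: 529·(-56) + 395·75 = 1)
The row with r = 1 (the gcd) gives the Bezout coefficients s = -56, t = 75.
Result: 529 · (-56) + 395 · (75) = 1.

gcd(529, 395) = 1; s = -56, t = 75 (check: 529·(-56) + 395·75 = 1).


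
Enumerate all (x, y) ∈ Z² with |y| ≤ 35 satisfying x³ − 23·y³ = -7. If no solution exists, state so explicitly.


The equation is x³ - 23y³ = -7. For fixed y, x³ = 23·y³ − 7, so a solution requires the RHS to be a perfect cube.
Strategy: iterate y from -35 to 35, compute RHS = 23·y³ − 7, and check whether it is a (positive or negative) perfect cube.
Check small values of y:
  y = 0: RHS = -7 is not a perfect cube.
  y = 1: RHS = 16 is not a perfect cube.
  y = -1: RHS = -30 is not a perfect cube.
  y = 2: RHS = 177 is not a perfect cube.
  y = -2: RHS = -191 is not a perfect cube.
  y = 3: RHS = 614 is not a perfect cube.
  y = -3: RHS = -628 is not a perfect cube.
Continuing the search up to |y| = 35 finds no solutions either.
No (x, y) in the scanned range satisfies the equation.

No integer solutions with |y| ≤ 35.


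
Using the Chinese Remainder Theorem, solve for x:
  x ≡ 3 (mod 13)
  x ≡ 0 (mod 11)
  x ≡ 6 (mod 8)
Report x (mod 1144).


Moduli 13, 11, 8 are pairwise coprime; by CRT there is a unique solution modulo M = 13 · 11 · 8 = 1144.
Solve pairwise, accumulating the modulus:
  Start with x ≡ 3 (mod 13).
  Combine with x ≡ 0 (mod 11): since gcd(13, 11) = 1, we get a unique residue mod 143.
    Write x = 3 + 13·t and substitute into x ≡ 0 (mod 11): 13·t ≡ 0 − 3 = -3 (mod 11).
    Reduce coefficients mod 11: 2·t ≡ 8 (mod 11).
    The inverse of 2 mod 11 is 6 (since 2·6 = 12 = 1·11 + 1), so t ≡ 6·8 = 48 ≡ 4 (mod 11).
    Then x = 3 + 13·4 = 55, valid modulo lcm(13, 11) = 143: x ≡ 55 (mod 143).
  Combine with x ≡ 6 (mod 8): since gcd(143, 8) = 1, we get a unique residue mod 1144.
    Write x = 55 + 143·t and substitute into x ≡ 6 (mod 8): 143·t ≡ 6 − 55 = -49 (mod 8).
    Reduce coefficients mod 8: 7·t ≡ 7 (mod 8).
    The inverse of 7 mod 8 is 7 (since 7·7 = 49 = 6·8 + 1), so t ≡ 7·7 = 49 ≡ 1 (mod 8).
    Then x = 55 + 143·1 = 198, valid modulo lcm(143, 8) = 1144: x ≡ 198 (mod 1144).
Verify: 198 mod 13 = 3 ✓, 198 mod 11 = 0 ✓, 198 mod 8 = 6 ✓.

x ≡ 198 (mod 1144).


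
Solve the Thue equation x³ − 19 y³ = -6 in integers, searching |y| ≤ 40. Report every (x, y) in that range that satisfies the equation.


The equation is x³ - 19y³ = -6. For fixed y, x³ = 19·y³ − 6, so a solution requires the RHS to be a perfect cube.
Strategy: iterate y from -40 to 40, compute RHS = 19·y³ − 6, and check whether it is a (positive or negative) perfect cube.
Check small values of y:
  y = 0: RHS = -6 is not a perfect cube.
  y = 1: RHS = 13 is not a perfect cube.
  y = -1: RHS = -25 is not a perfect cube.
  y = 2: RHS = 146 is not a perfect cube.
  y = -2: RHS = -158 is not a perfect cube.
  y = 3: RHS = 507 is not a perfect cube.
  y = -3: RHS = -519 is not a perfect cube.
Continuing the search up to |y| = 40 finds no solutions either.
No (x, y) in the scanned range satisfies the equation.

No integer solutions with |y| ≤ 40.


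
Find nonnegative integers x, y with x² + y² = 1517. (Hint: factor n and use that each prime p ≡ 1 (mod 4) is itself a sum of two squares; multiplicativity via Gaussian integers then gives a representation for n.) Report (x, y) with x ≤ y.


Step 1: Factor n = 1517 = 37 · 41.
Step 2: Check the mod-4 condition on each prime factor: 37 ≡ 1 (mod 4), exponent 1; 41 ≡ 1 (mod 4), exponent 1.
All primes ≡ 3 (mod 4) appear to even exponent (or don't appear), so by the two-squares theorem n IS expressible as a sum of two squares.
Step 3: Build a representation. Here n = 37 · 41 is a product of primes ≡ 1 (mod 4). Each prime p ≡ 1 (mod 4) is itself a sum of two squares; find a² by testing p − a² for a perfect square:
  37: 37 − 1² = 36 = 6² ⇒ 37 = 1² + 6².
  41: 41 − 1² = 40, 41 − 2² = 37, 41 − 3² = 32, 41 − 4² = 25 = 5² ⇒ 41 = 4² + 5².
  Combine using the Brahmagupta–Fibonacci identity (a² + b²)(c² + d²) = (ac − bd)² + (ad + bc)² = (ac + bd)² + (ad − bc)²:
  37 · 41 = 1517: from (1² + 6²)(4² + 5²), take (1·4 − 6·5, 1·5 + 6·4) = (4 − 30, 5 + 24) = (-26, 29); dropping signs (only squares matter) gives (26, 29); check 26² + 29² = 676 + 841 = 1517 ✓.
Step 4: Order so x ≤ y and verify: 26² + 29² = 676 + 841 = 1517 = n. ✓

n = 1517 = 26² + 29² (one valid representation with x ≤ y).


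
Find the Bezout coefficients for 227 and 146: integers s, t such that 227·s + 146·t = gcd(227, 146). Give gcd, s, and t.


Euclidean algorithm on (227, 146) — divide until remainder is 0:
  227 = 1 · 146 + 81
  146 = 1 · 81 + 65
  81 = 1 · 65 + 16
  65 = 4 · 16 + 1
  16 = 16 · 1 + 0
gcd(227, 146) = 1.
Track Bezout coefficients alongside the remainders: start with r₀ = 227 = a·1 + b·0 (s = 1, t = 0) and r₁ = 146 = a·0 + b·1 (s = 0, t = 1); each new remainder r_{k+1} = r_{k-1} − q_k·r_k inherits s_{k+1} = s_{k-1} − q_k·s_k, t_{k+1} = t_{k-1} − q_k·t_k, so r_k = a·s_k + b·t_k at every step:
  q = 1: r = 81, s = 1 − 1·0 = 1, t = 0 − 1·1 = -1  (check: 227·1 + 146·(-1) = 81)
  q = 1: r = 65, s = 0 − 1·1 = -1, t = 1 − 1·(-1) = 2  (check: 227·(-1) + 146·2 = 65)
  q = 1: r = 16, s = 1 − 1·(-1) = 2, t = -1 − 1·2 = -3  (check: 227·2 + 146·(-3) = 16)
  q = 4: r = 1, s = -1 − 4·2 = -9, t = 2 − 4·(-3) = 14  (check: 227·(-9) + 146·14 = 1)
The row with r = 1 (the gcd) gives the Bezout coefficients s = -9, t = 14.
Result: 227 · (-9) + 146 · (14) = 1.

gcd(227, 146) = 1; s = -9, t = 14 (check: 227·(-9) + 146·14 = 1).


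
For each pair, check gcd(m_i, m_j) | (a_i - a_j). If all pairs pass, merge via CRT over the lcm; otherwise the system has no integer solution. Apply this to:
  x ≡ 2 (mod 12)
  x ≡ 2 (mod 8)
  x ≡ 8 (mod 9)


Moduli 12, 8, 9 are not pairwise coprime, so CRT works modulo lcm(m_i) when all pairwise compatibility conditions hold.
Pairwise compatibility: gcd(m_i, m_j) must divide a_i - a_j for every pair.
Merge one congruence at a time:
  Start: x ≡ 2 (mod 12).
  Combine with x ≡ 2 (mod 8): gcd(12, 8) = 4; 2 - 2 = 0, which IS divisible by 4, so compatible.
    Write x = 2 + 12·t and substitute into x ≡ 2 (mod 8): 12·t ≡ 2 − 2 = 0 (mod 8).
    Divide the congruence (and modulus) by g = 4: 3·t ≡ 0 (mod 2).
    Reduce coefficients mod 2: 1·t ≡ 0 (mod 2).
    So t ≡ 0 (mod 2).
    Then x = 2 + 12·0 = 2, valid modulo lcm(12, 8) = 24: x ≡ 2 (mod 24).
  Combine with x ≡ 8 (mod 9): gcd(24, 9) = 3; 8 - 2 = 6, which IS divisible by 3, so compatible.
    Write x = 2 + 24·t and substitute into x ≡ 8 (mod 9): 24·t ≡ 8 − 2 = 6 (mod 9).
    Divide the congruence (and modulus) by g = 3: 8·t ≡ 2 (mod 3).
    Reduce coefficients mod 3: 2·t ≡ 2 (mod 3).
    The inverse of 2 mod 3 is 2 (since 2·2 = 4 = 1·3 + 1), so t ≡ 2·2 = 4 ≡ 1 (mod 3).
    Then x = 2 + 24·1 = 26, valid modulo lcm(24, 9) = 72: x ≡ 26 (mod 72).
Verify: 26 mod 12 = 2, 26 mod 8 = 2, 26 mod 9 = 8.

x ≡ 26 (mod 72).


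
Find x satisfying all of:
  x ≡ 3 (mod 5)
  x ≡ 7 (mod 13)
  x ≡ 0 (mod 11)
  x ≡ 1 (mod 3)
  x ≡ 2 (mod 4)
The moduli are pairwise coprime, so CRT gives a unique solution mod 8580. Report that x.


Product of moduli M = 5 · 13 · 11 · 3 · 4 = 8580.
Merge one congruence at a time:
  Start: x ≡ 3 (mod 5).
  Combine with x ≡ 7 (mod 13); new modulus lcm = 65.
    Write x = 3 + 5·t and substitute into x ≡ 7 (mod 13): 5·t ≡ 7 − 3 = 4 (mod 13).
    The inverse of 5 mod 13 is 8 (since 5·8 = 40 = 3·13 + 1), so t ≡ 8·4 = 32 ≡ 6 (mod 13).
    Then x = 3 + 5·6 = 33, valid modulo lcm(5, 13) = 65: x ≡ 33 (mod 65).
  Combine with x ≡ 0 (mod 11); new modulus lcm = 715.
    Write x = 33 + 65·t and substitute into x ≡ 0 (mod 11): 65·t ≡ 0 − 33 = -33 (mod 11).
    Reduce coefficients mod 11: 10·t ≡ 0 (mod 11).
    The inverse of 10 mod 11 is 10 (since 10·10 = 100 = 9·11 + 1), so t ≡ 10·0 = 0 ≡ 0 (mod 11).
    Then x = 33 + 65·0 = 33, valid modulo lcm(65, 11) = 715: x ≡ 33 (mod 715).
  Combine with x ≡ 1 (mod 3); new modulus lcm = 2145.
    Write x = 33 + 715·t and substitute into x ≡ 1 (mod 3): 715·t ≡ 1 − 33 = -32 (mod 3).
    Reduce coefficients mod 3: 1·t ≡ 1 (mod 3).
    So t ≡ 1 (mod 3).
    Then x = 33 + 715·1 = 748, valid modulo lcm(715, 3) = 2145: x ≡ 748 (mod 2145).
  Combine with x ≡ 2 (mod 4); new modulus lcm = 8580.
    Write x = 748 + 2145·t and substitute into x ≡ 2 (mod 4): 2145·t ≡ 2 − 748 = -746 (mod 4).
    Reduce coefficients mod 4: 1·t ≡ 2 (mod 4).
    So t ≡ 2 (mod 4).
    Then x = 748 + 2145·2 = 5038, valid modulo lcm(2145, 4) = 8580: x ≡ 5038 (mod 8580).
Verify against each original: 5038 mod 5 = 3, 5038 mod 13 = 7, 5038 mod 11 = 0, 5038 mod 3 = 1, 5038 mod 4 = 2.

x ≡ 5038 (mod 8580).


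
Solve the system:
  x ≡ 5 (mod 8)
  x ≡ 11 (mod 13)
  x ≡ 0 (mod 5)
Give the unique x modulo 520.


Moduli 8, 13, 5 are pairwise coprime; by CRT there is a unique solution modulo M = 8 · 13 · 5 = 520.
Solve pairwise, accumulating the modulus:
  Start with x ≡ 5 (mod 8).
  Combine with x ≡ 11 (mod 13): since gcd(8, 13) = 1, we get a unique residue mod 104.
    Write x = 5 + 8·t and substitute into x ≡ 11 (mod 13): 8·t ≡ 11 − 5 = 6 (mod 13).
    The inverse of 8 mod 13 is 5 (since 8·5 = 40 = 3·13 + 1), so t ≡ 5·6 = 30 ≡ 4 (mod 13).
    Then x = 5 + 8·4 = 37, valid modulo lcm(8, 13) = 104: x ≡ 37 (mod 104).
  Combine with x ≡ 0 (mod 5): since gcd(104, 5) = 1, we get a unique residue mod 520.
    Write x = 37 + 104·t and substitute into x ≡ 0 (mod 5): 104·t ≡ 0 − 37 = -37 (mod 5).
    Reduce coefficients mod 5: 4·t ≡ 3 (mod 5).
    The inverse of 4 mod 5 is 4 (since 4·4 = 16 = 3·5 + 1), so t ≡ 4·3 = 12 ≡ 2 (mod 5).
    Then x = 37 + 104·2 = 245, valid modulo lcm(104, 5) = 520: x ≡ 245 (mod 520).
Verify: 245 mod 8 = 5 ✓, 245 mod 13 = 11 ✓, 245 mod 5 = 0 ✓.

x ≡ 245 (mod 520).


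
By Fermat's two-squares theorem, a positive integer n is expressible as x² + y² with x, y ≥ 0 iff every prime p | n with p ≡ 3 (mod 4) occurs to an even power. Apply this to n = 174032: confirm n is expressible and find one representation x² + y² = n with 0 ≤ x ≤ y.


Step 1: Factor n = 174032 = 2^4 · 73 · 149.
Step 2: Check the mod-4 condition on each prime factor: 2 = 2 (special); 73 ≡ 1 (mod 4), exponent 1; 149 ≡ 1 (mod 4), exponent 1.
All primes ≡ 3 (mod 4) appear to even exponent (or don't appear), so by the two-squares theorem n IS expressible as a sum of two squares.
Step 3: Build a representation. Group n = k² · m with k = 4 and m = 73 · 149 = 10877 (a product of primes ≡ 1 (mod 4)); a representation of m scales to one of n via (k·x)² + (k·y)² = k²(x² + y²). Each prime p ≡ 1 (mod 4) is itself a sum of two squares; find a² by testing p − a² for a perfect square:
  73: 73 − 1² = 72, 73 − 2² = 69, 73 − 3² = 64 = 8² ⇒ 73 = 3² + 8².
  149: 149 − 1² = 148, 149 − 2² = 145, 149 − 3² = 140, 149 − 4² = 133, 149 − 5² = 124, 149 − 6² = 113, 149 − 7² = 100 = 10² ⇒ 149 = 7² + 10².
  Combine using the Brahmagupta–Fibonacci identity (a² + b²)(c² + d²) = (ac − bd)² + (ad + bc)² = (ac + bd)² + (ad − bc)²:
  73 · 149 = 10877: from (3² + 8²)(7² + 10²), take (3·7 − 8·10, 3·10 + 8·7) = (21 − 80, 30 + 56) = (-59, 86); dropping signs (only squares matter) gives (59, 86); check 59² + 86² = 3481 + 7396 = 10877 ✓.
  Scale by k = 4: (4·59, 4·86) = (236, 344).
Step 4: Order so x ≤ y and verify: 236² + 344² = 55696 + 118336 = 174032 = n. ✓

n = 174032 = 236² + 344² (one valid representation with x ≤ y).


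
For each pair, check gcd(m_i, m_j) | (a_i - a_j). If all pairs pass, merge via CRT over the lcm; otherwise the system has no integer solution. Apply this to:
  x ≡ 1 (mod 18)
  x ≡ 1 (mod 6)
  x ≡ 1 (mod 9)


Moduli 18, 6, 9 are not pairwise coprime, so CRT works modulo lcm(m_i) when all pairwise compatibility conditions hold.
Pairwise compatibility: gcd(m_i, m_j) must divide a_i - a_j for every pair.
Merge one congruence at a time:
  Start: x ≡ 1 (mod 18).
  Combine with x ≡ 1 (mod 6): gcd(18, 6) = 6; 1 - 1 = 0, which IS divisible by 6, so compatible.
    Write x = 1 + 18·t and substitute into x ≡ 1 (mod 6): 18·t ≡ 1 − 1 = 0 (mod 6).
    Divide the congruence (and modulus) by g = 6: 3·t ≡ 0 (mod 1).
    Modulo 1 every t works; take t = 0.
    Then x = 1 + 18·0 = 1, valid modulo lcm(18, 6) = 18: x ≡ 1 (mod 18).
  Combine with x ≡ 1 (mod 9): gcd(18, 9) = 9; 1 - 1 = 0, which IS divisible by 9, so compatible.
    Write x = 1 + 18·t and substitute into x ≡ 1 (mod 9): 18·t ≡ 1 − 1 = 0 (mod 9).
    Divide the congruence (and modulus) by g = 9: 2·t ≡ 0 (mod 1).
    Modulo 1 every t works; take t = 0.
    Then x = 1 + 18·0 = 1, valid modulo lcm(18, 9) = 18: x ≡ 1 (mod 18).
Verify: 1 mod 18 = 1, 1 mod 6 = 1, 1 mod 9 = 1.

x ≡ 1 (mod 18).


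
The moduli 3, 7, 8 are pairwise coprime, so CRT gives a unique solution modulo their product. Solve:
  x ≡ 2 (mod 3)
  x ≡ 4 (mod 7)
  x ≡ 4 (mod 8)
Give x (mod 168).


Moduli 3, 7, 8 are pairwise coprime; by CRT there is a unique solution modulo M = 3 · 7 · 8 = 168.
Solve pairwise, accumulating the modulus:
  Start with x ≡ 2 (mod 3).
  Combine with x ≡ 4 (mod 7): since gcd(3, 7) = 1, we get a unique residue mod 21.
    Write x = 2 + 3·t and substitute into x ≡ 4 (mod 7): 3·t ≡ 4 − 2 = 2 (mod 7).
    The inverse of 3 mod 7 is 5 (since 3·5 = 15 = 2·7 + 1), so t ≡ 5·2 = 10 ≡ 3 (mod 7).
    Then x = 2 + 3·3 = 11, valid modulo lcm(3, 7) = 21: x ≡ 11 (mod 21).
  Combine with x ≡ 4 (mod 8): since gcd(21, 8) = 1, we get a unique residue mod 168.
    Write x = 11 + 21·t and substitute into x ≡ 4 (mod 8): 21·t ≡ 4 − 11 = -7 (mod 8).
    Reduce coefficients mod 8: 5·t ≡ 1 (mod 8).
    The inverse of 5 mod 8 is 5 (since 5·5 = 25 = 3·8 + 1), so t ≡ 5·1 = 5 ≡ 5 (mod 8).
    Then x = 11 + 21·5 = 116, valid modulo lcm(21, 8) = 168: x ≡ 116 (mod 168).
Verify: 116 mod 3 = 2 ✓, 116 mod 7 = 4 ✓, 116 mod 8 = 4 ✓.

x ≡ 116 (mod 168).


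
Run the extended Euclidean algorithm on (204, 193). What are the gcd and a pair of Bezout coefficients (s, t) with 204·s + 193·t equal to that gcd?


Euclidean algorithm on (204, 193) — divide until remainder is 0:
  204 = 1 · 193 + 11
  193 = 17 · 11 + 6
  11 = 1 · 6 + 5
  6 = 1 · 5 + 1
  5 = 5 · 1 + 0
gcd(204, 193) = 1.
Track Bezout coefficients alongside the remainders: start with r₀ = 204 = a·1 + b·0 (s = 1, t = 0) and r₁ = 193 = a·0 + b·1 (s = 0, t = 1); each new remainder r_{k+1} = r_{k-1} − q_k·r_k inherits s_{k+1} = s_{k-1} − q_k·s_k, t_{k+1} = t_{k-1} − q_k·t_k, so r_k = a·s_k + b·t_k at every step:
  q = 1: r = 11, s = 1 − 1·0 = 1, t = 0 − 1·1 = -1  (check: 204·1 + 193·(-1) = 11)
  q = 17: r = 6, s = 0 − 17·1 = -17, t = 1 − 17·(-1) = 18  (check: 204·(-17) + 193·18 = 6)
  q = 1: r = 5, s = 1 − 1·(-17) = 18, t = -1 − 1·18 = -19  (check: 204·18 + 193·(-19) = 5)
  q = 1: r = 1, s = -17 − 1·18 = -35, t = 18 − 1·(-19) = 37  (check: 204·(-35) + 193·37 = 1)
The row with r = 1 (the gcd) gives the Bezout coefficients s = -35, t = 37.
Result: 204 · (-35) + 193 · (37) = 1.

gcd(204, 193) = 1; s = -35, t = 37 (check: 204·(-35) + 193·37 = 1).


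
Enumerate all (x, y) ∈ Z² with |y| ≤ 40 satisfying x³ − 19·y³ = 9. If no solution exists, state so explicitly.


The equation is x³ - 19y³ = 9. For fixed y, x³ = 19·y³ + 9, so a solution requires the RHS to be a perfect cube.
Strategy: iterate y from -40 to 40, compute RHS = 19·y³ + 9, and check whether it is a (positive or negative) perfect cube.
Check small values of y:
  y = 0: RHS = 9 is not a perfect cube.
  y = 1: RHS = 28 is not a perfect cube.
  y = -1: RHS = -10 is not a perfect cube.
  y = 2: RHS = 161 is not a perfect cube.
  y = -2: RHS = -143 is not a perfect cube.
  y = 3: RHS = 522 is not a perfect cube.
  y = -3: RHS = -504 is not a perfect cube.
Continuing the search up to |y| = 40 finds no solutions either.
No (x, y) in the scanned range satisfies the equation.

No integer solutions with |y| ≤ 40.


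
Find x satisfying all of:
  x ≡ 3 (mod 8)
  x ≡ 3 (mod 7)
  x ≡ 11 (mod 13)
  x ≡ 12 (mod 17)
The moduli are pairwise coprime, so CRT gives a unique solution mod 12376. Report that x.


Product of moduli M = 8 · 7 · 13 · 17 = 12376.
Merge one congruence at a time:
  Start: x ≡ 3 (mod 8).
  Combine with x ≡ 3 (mod 7); new modulus lcm = 56.
    Write x = 3 + 8·t and substitute into x ≡ 3 (mod 7): 8·t ≡ 3 − 3 = 0 (mod 7).
    Reduce coefficients mod 7: 1·t ≡ 0 (mod 7).
    So t ≡ 0 (mod 7).
    Then x = 3 + 8·0 = 3, valid modulo lcm(8, 7) = 56: x ≡ 3 (mod 56).
  Combine with x ≡ 11 (mod 13); new modulus lcm = 728.
    Write x = 3 + 56·t and substitute into x ≡ 11 (mod 13): 56·t ≡ 11 − 3 = 8 (mod 13).
    Reduce coefficients mod 13: 4·t ≡ 8 (mod 13).
    The inverse of 4 mod 13 is 10 (since 4·10 = 40 = 3·13 + 1), so t ≡ 10·8 = 80 ≡ 2 (mod 13).
    Then x = 3 + 56·2 = 115, valid modulo lcm(56, 13) = 728: x ≡ 115 (mod 728).
  Combine with x ≡ 12 (mod 17); new modulus lcm = 12376.
    Write x = 115 + 728·t and substitute into x ≡ 12 (mod 17): 728·t ≡ 12 − 115 = -103 (mod 17).
    Reduce coefficients mod 17: 14·t ≡ 16 (mod 17).
    The inverse of 14 mod 17 is 11 (since 14·11 = 154 = 9·17 + 1), so t ≡ 11·16 = 176 ≡ 6 (mod 17).
    Then x = 115 + 728·6 = 4483, valid modulo lcm(728, 17) = 12376: x ≡ 4483 (mod 12376).
Verify against each original: 4483 mod 8 = 3, 4483 mod 7 = 3, 4483 mod 13 = 11, 4483 mod 17 = 12.

x ≡ 4483 (mod 12376).


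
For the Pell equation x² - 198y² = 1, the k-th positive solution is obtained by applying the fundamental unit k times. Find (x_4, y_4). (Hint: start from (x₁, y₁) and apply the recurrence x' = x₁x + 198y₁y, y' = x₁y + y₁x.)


Step 1: Find the fundamental solution (x₁, y₁) of x² - 198y² = 1.
  Expand √198 as a continued fraction. a₀ = ⌊√198⌋ = 14; iterate m_{k+1} = d_k·a_k − m_k, d_{k+1} = (198 − m_{k+1}²)/d_k, a_{k+1} = ⌊(a₀ + m_{k+1})/d_{k+1}⌋ (starting m₀ = 0, d₀ = 1), with convergents p_k = a_k·p_{k-1} + p_{k-2}, q_k = a_k·q_{k-1} + q_{k-2} (p₋₁ = 1, q₋₁ = 0):
  k = 0: a₀ = 14; p₀/q₀ = 14/1; p₀² − 198·q₀² = 196 − 198 = -2.
  k = 1: m = 14, d = 2, a = ⌊(14 + 14)/2⌋ = 14; p/q = (14·14 + 1)/(14·1 + 0) = 197/14; p² − 198·q² = 38809 − 38808 = 1.
  The first convergent with p² − 198·q² = 1 gives the fundamental solution (x₁, y₁) = (197, 14).
Step 2: Apply the recurrence (x_{n+1}, y_{n+1}) = (x₁x_n + 198y₁y_n, x₁y_n + y₁x_n) repeatedly.
  From (x_1, y_1) = (197, 14): x_2 = 197·197 + 198·14·14 = 77617; y_2 = 197·14 + 14·197 = 5516.
  From (x_2, y_2) = (77617, 5516): x_3 = 197·77617 + 198·14·5516 = 30580901; y_3 = 197·5516 + 14·77617 = 2173290.
  From (x_3, y_3) = (30580901, 2173290): x_4 = 197·30580901 + 198·14·2173290 = 12048797377; y_4 = 197·2173290 + 14·30580901 = 856270744.
Step 3: Verify x_4² - 198·y_4² = 145173518232002080129 - 145173518232002080128 = 1 (should be 1). ✓

(x_1, y_1) = (197, 14); (x_4, y_4) = (12048797377, 856270744).


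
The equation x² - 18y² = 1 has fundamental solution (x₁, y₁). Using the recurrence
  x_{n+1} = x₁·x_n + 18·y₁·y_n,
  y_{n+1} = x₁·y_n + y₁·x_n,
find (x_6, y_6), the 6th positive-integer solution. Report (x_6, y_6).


Step 1: Find the fundamental solution (x₁, y₁) of x² - 18y² = 1.
  Expand √18 as a continued fraction. a₀ = ⌊√18⌋ = 4; iterate m_{k+1} = d_k·a_k − m_k, d_{k+1} = (18 − m_{k+1}²)/d_k, a_{k+1} = ⌊(a₀ + m_{k+1})/d_{k+1}⌋ (starting m₀ = 0, d₀ = 1), with convergents p_k = a_k·p_{k-1} + p_{k-2}, q_k = a_k·q_{k-1} + q_{k-2} (p₋₁ = 1, q₋₁ = 0):
  k = 0: a₀ = 4; p₀/q₀ = 4/1; p₀² − 18·q₀² = 16 − 18 = -2.
  k = 1: m = 4, d = 2, a = ⌊(4 + 4)/2⌋ = 4; p/q = (4·4 + 1)/(4·1 + 0) = 17/4; p² − 18·q² = 289 − 288 = 1.
  The first convergent with p² − 18·q² = 1 gives the fundamental solution (x₁, y₁) = (17, 4).
Step 2: Apply the recurrence (x_{n+1}, y_{n+1}) = (x₁x_n + 18y₁y_n, x₁y_n + y₁x_n) repeatedly.
  From (x_1, y_1) = (17, 4): x_2 = 17·17 + 18·4·4 = 577; y_2 = 17·4 + 4·17 = 136.
  From (x_2, y_2) = (577, 136): x_3 = 17·577 + 18·4·136 = 19601; y_3 = 17·136 + 4·577 = 4620.
  From (x_3, y_3) = (19601, 4620): x_4 = 17·19601 + 18·4·4620 = 665857; y_4 = 17·4620 + 4·19601 = 156944.
  From (x_4, y_4) = (665857, 156944): x_5 = 17·665857 + 18·4·156944 = 22619537; y_5 = 17·156944 + 4·665857 = 5331476.
  From (x_5, y_5) = (22619537, 5331476): x_6 = 17·22619537 + 18·4·5331476 = 768398401; y_6 = 17·5331476 + 4·22619537 = 181113240.
Step 3: Verify x_6² - 18·y_6² = 590436102659356801 - 590436102659356800 = 1 (should be 1). ✓

(x_1, y_1) = (17, 4); (x_6, y_6) = (768398401, 181113240).


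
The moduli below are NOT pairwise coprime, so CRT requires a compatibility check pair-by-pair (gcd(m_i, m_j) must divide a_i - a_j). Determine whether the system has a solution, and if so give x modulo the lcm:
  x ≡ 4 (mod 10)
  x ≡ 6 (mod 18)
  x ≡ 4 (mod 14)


Moduli 10, 18, 14 are not pairwise coprime, so CRT works modulo lcm(m_i) when all pairwise compatibility conditions hold.
Pairwise compatibility: gcd(m_i, m_j) must divide a_i - a_j for every pair.
Merge one congruence at a time:
  Start: x ≡ 4 (mod 10).
  Combine with x ≡ 6 (mod 18): gcd(10, 18) = 2; 6 - 4 = 2, which IS divisible by 2, so compatible.
    Write x = 4 + 10·t and substitute into x ≡ 6 (mod 18): 10·t ≡ 6 − 4 = 2 (mod 18).
    Divide the congruence (and modulus) by g = 2: 5·t ≡ 1 (mod 9).
    The inverse of 5 mod 9 is 2 (since 5·2 = 10 = 1·9 + 1), so t ≡ 2·1 = 2 ≡ 2 (mod 9).
    Then x = 4 + 10·2 = 24, valid modulo lcm(10, 18) = 90: x ≡ 24 (mod 90).
  Combine with x ≡ 4 (mod 14): gcd(90, 14) = 2; 4 - 24 = -20, which IS divisible by 2, so compatible.
    Write x = 24 + 90·t and substitute into x ≡ 4 (mod 14): 90·t ≡ 4 − 24 = -20 (mod 14).
    Divide the congruence (and modulus) by g = 2: 45·t ≡ -10 (mod 7).
    Reduce coefficients mod 7: 3·t ≡ 4 (mod 7).
    The inverse of 3 mod 7 is 5 (since 3·5 = 15 = 2·7 + 1), so t ≡ 5·4 = 20 ≡ 6 (mod 7).
    Then x = 24 + 90·6 = 564, valid modulo lcm(90, 14) = 630: x ≡ 564 (mod 630).
Verify: 564 mod 10 = 4, 564 mod 18 = 6, 564 mod 14 = 4.

x ≡ 564 (mod 630).


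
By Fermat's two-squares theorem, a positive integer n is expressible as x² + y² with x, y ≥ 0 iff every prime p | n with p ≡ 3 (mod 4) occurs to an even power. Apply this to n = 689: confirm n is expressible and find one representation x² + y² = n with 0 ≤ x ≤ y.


Step 1: Factor n = 689 = 13 · 53.
Step 2: Check the mod-4 condition on each prime factor: 13 ≡ 1 (mod 4), exponent 1; 53 ≡ 1 (mod 4), exponent 1.
All primes ≡ 3 (mod 4) appear to even exponent (or don't appear), so by the two-squares theorem n IS expressible as a sum of two squares.
Step 3: Build a representation. Here n = 13 · 53 is a product of primes ≡ 1 (mod 4). Each prime p ≡ 1 (mod 4) is itself a sum of two squares; find a² by testing p − a² for a perfect square:
  13: 13 − 1² = 12, 13 − 2² = 9 = 3² ⇒ 13 = 2² + 3².
  53: 53 − 1² = 52, 53 − 2² = 49 = 7² ⇒ 53 = 2² + 7².
  Combine using the Brahmagupta–Fibonacci identity (a² + b²)(c² + d²) = (ac − bd)² + (ad + bc)² = (ac + bd)² + (ad − bc)²:
  13 · 53 = 689: from (2² + 3²)(2² + 7²), take (2·2 − 3·7, 2·7 + 3·2) = (4 − 21, 14 + 6) = (-17, 20); dropping signs (only squares matter) gives (17, 20); check 17² + 20² = 289 + 400 = 689 ✓.
Step 4: Order so x ≤ y and verify: 17² + 20² = 289 + 400 = 689 = n. ✓

n = 689 = 17² + 20² (one valid representation with x ≤ y).


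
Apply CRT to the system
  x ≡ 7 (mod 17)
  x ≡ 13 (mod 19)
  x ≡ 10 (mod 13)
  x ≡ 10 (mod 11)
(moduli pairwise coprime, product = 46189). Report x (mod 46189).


Product of moduli M = 17 · 19 · 13 · 11 = 46189.
Merge one congruence at a time:
  Start: x ≡ 7 (mod 17).
  Combine with x ≡ 13 (mod 19); new modulus lcm = 323.
    Write x = 7 + 17·t and substitute into x ≡ 13 (mod 19): 17·t ≡ 13 − 7 = 6 (mod 19).
    The inverse of 17 mod 19 is 9 (since 17·9 = 153 = 8·19 + 1), so t ≡ 9·6 = 54 ≡ 16 (mod 19).
    Then x = 7 + 17·16 = 279, valid modulo lcm(17, 19) = 323: x ≡ 279 (mod 323).
  Combine with x ≡ 10 (mod 13); new modulus lcm = 4199.
    Write x = 279 + 323·t and substitute into x ≡ 10 (mod 13): 323·t ≡ 10 − 279 = -269 (mod 13).
    Reduce coefficients mod 13: 11·t ≡ 4 (mod 13).
    The inverse of 11 mod 13 is 6 (since 11·6 = 66 = 5·13 + 1), so t ≡ 6·4 = 24 ≡ 11 (mod 13).
    Then x = 279 + 323·11 = 3832, valid modulo lcm(323, 13) = 4199: x ≡ 3832 (mod 4199).
  Combine with x ≡ 10 (mod 11); new modulus lcm = 46189.
    Write x = 3832 + 4199·t and substitute into x ≡ 10 (mod 11): 4199·t ≡ 10 − 3832 = -3822 (mod 11).
    Reduce coefficients mod 11: 8·t ≡ 6 (mod 11).
    The inverse of 8 mod 11 is 7 (since 8·7 = 56 = 5·11 + 1), so t ≡ 7·6 = 42 ≡ 9 (mod 11).
    Then x = 3832 + 4199·9 = 41623, valid modulo lcm(4199, 11) = 46189: x ≡ 41623 (mod 46189).
Verify against each original: 41623 mod 17 = 7, 41623 mod 19 = 13, 41623 mod 13 = 10, 41623 mod 11 = 10.

x ≡ 41623 (mod 46189).


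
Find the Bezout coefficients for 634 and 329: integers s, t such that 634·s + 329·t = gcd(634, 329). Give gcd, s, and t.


Euclidean algorithm on (634, 329) — divide until remainder is 0:
  634 = 1 · 329 + 305
  329 = 1 · 305 + 24
  305 = 12 · 24 + 17
  24 = 1 · 17 + 7
  17 = 2 · 7 + 3
  7 = 2 · 3 + 1
  3 = 3 · 1 + 0
gcd(634, 329) = 1.
Track Bezout coefficients alongside the remainders: start with r₀ = 634 = a·1 + b·0 (s = 1, t = 0) and r₁ = 329 = a·0 + b·1 (s = 0, t = 1); each new remainder r_{k+1} = r_{k-1} − q_k·r_k inherits s_{k+1} = s_{k-1} − q_k·s_k, t_{k+1} = t_{k-1} − q_k·t_k, so r_k = a·s_k + b·t_k at every step:
  q = 1: r = 305, s = 1 − 1·0 = 1, t = 0 − 1·1 = -1  (check: 634·1 + 329·(-1) = 305)
  q = 1: r = 24, s = 0 − 1·1 = -1, t = 1 − 1·(-1) = 2  (check: 634·(-1) + 329·2 = 24)
  q = 12: r = 17, s = 1 − 12·(-1) = 13, t = -1 − 12·2 = -25  (check: 634·13 + 329·(-25) = 17)
  q = 1: r = 7, s = -1 − 1·13 = -14, t = 2 − 1·(-25) = 27  (check: 634·(-14) + 329·27 = 7)
  q = 2: r = 3, s = 13 − 2·(-14) = 41, t = -25 − 2·27 = -79  (check: 634·41 + 329·(-79) = 3)
  q = 2: r = 1, s = -14 − 2·41 = -96, t = 27 − 2·(-79) = 185  (check: 634·(-96) + 329·185 = 1)
The row with r = 1 (the gcd) gives the Bezout coefficients s = -96, t = 185.
Result: 634 · (-96) + 329 · (185) = 1.

gcd(634, 329) = 1; s = -96, t = 185 (check: 634·(-96) + 329·185 = 1).


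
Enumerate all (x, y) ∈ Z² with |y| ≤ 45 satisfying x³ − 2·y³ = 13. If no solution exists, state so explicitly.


The equation is x³ - 2y³ = 13. For fixed y, x³ = 2·y³ + 13, so a solution requires the RHS to be a perfect cube.
Strategy: iterate y from -45 to 45, compute RHS = 2·y³ + 13, and check whether it is a (positive or negative) perfect cube.
Check small values of y:
  y = 0: RHS = 13 is not a perfect cube.
  y = 1: RHS = 15 is not a perfect cube.
  y = -1: RHS = 11 is not a perfect cube.
  y = 2: RHS = 29 is not a perfect cube.
  y = -2: RHS = -3 is not a perfect cube.
  y = 3: RHS = 67 is not a perfect cube.
  y = -3: RHS = -41 is not a perfect cube.
Continuing the search up to |y| = 45 finds no solutions either.
No (x, y) in the scanned range satisfies the equation.

No integer solutions with |y| ≤ 45.


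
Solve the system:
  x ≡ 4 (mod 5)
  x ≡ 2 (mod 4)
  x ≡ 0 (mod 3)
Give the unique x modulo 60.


Moduli 5, 4, 3 are pairwise coprime; by CRT there is a unique solution modulo M = 5 · 4 · 3 = 60.
Solve pairwise, accumulating the modulus:
  Start with x ≡ 4 (mod 5).
  Combine with x ≡ 2 (mod 4): since gcd(5, 4) = 1, we get a unique residue mod 20.
    Write x = 4 + 5·t and substitute into x ≡ 2 (mod 4): 5·t ≡ 2 − 4 = -2 (mod 4).
    Reduce coefficients mod 4: 1·t ≡ 2 (mod 4).
    So t ≡ 2 (mod 4).
    Then x = 4 + 5·2 = 14, valid modulo lcm(5, 4) = 20: x ≡ 14 (mod 20).
  Combine with x ≡ 0 (mod 3): since gcd(20, 3) = 1, we get a unique residue mod 60.
    Write x = 14 + 20·t and substitute into x ≡ 0 (mod 3): 20·t ≡ 0 − 14 = -14 (mod 3).
    Reduce coefficients mod 3: 2·t ≡ 1 (mod 3).
    The inverse of 2 mod 3 is 2 (since 2·2 = 4 = 1·3 + 1), so t ≡ 2·1 = 2 ≡ 2 (mod 3).
    Then x = 14 + 20·2 = 54, valid modulo lcm(20, 3) = 60: x ≡ 54 (mod 60).
Verify: 54 mod 5 = 4 ✓, 54 mod 4 = 2 ✓, 54 mod 3 = 0 ✓.

x ≡ 54 (mod 60).


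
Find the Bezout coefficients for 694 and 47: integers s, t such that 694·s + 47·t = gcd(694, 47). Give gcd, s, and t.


Euclidean algorithm on (694, 47) — divide until remainder is 0:
  694 = 14 · 47 + 36
  47 = 1 · 36 + 11
  36 = 3 · 11 + 3
  11 = 3 · 3 + 2
  3 = 1 · 2 + 1
  2 = 2 · 1 + 0
gcd(694, 47) = 1.
Track Bezout coefficients alongside the remainders: start with r₀ = 694 = a·1 + b·0 (s = 1, t = 0) and r₁ = 47 = a·0 + b·1 (s = 0, t = 1); each new remainder r_{k+1} = r_{k-1} − q_k·r_k inherits s_{k+1} = s_{k-1} − q_k·s_k, t_{k+1} = t_{k-1} − q_k·t_k, so r_k = a·s_k + b·t_k at every step:
  q = 14: r = 36, s = 1 − 14·0 = 1, t = 0 − 14·1 = -14  (check: 694·1 + 47·(-14) = 36)
  q = 1: r = 11, s = 0 − 1·1 = -1, t = 1 − 1·(-14) = 15  (check: 694·(-1) + 47·15 = 11)
  q = 3: r = 3, s = 1 − 3·(-1) = 4, t = -14 − 3·15 = -59  (check: 694·4 + 47·(-59) = 3)
  q = 3: r = 2, s = -1 − 3·4 = -13, t = 15 − 3·(-59) = 192  (check: 694·(-13) + 47·192 = 2)
  q = 1: r = 1, s = 4 − 1·(-13) = 17, t = -59 − 1·192 = -251  (check: 694·17 + 47·(-251) = 1)
The row with r = 1 (the gcd) gives the Bezout coefficients s = 17, t = -251.
Result: 694 · (17) + 47 · (-251) = 1.

gcd(694, 47) = 1; s = 17, t = -251 (check: 694·17 + 47·(-251) = 1).


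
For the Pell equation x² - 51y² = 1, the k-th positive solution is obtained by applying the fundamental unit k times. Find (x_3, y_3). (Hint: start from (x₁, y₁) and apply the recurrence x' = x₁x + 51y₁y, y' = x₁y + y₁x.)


Step 1: Find the fundamental solution (x₁, y₁) of x² - 51y² = 1.
  Expand √51 as a continued fraction. a₀ = ⌊√51⌋ = 7; iterate m_{k+1} = d_k·a_k − m_k, d_{k+1} = (51 − m_{k+1}²)/d_k, a_{k+1} = ⌊(a₀ + m_{k+1})/d_{k+1}⌋ (starting m₀ = 0, d₀ = 1), with convergents p_k = a_k·p_{k-1} + p_{k-2}, q_k = a_k·q_{k-1} + q_{k-2} (p₋₁ = 1, q₋₁ = 0):
  k = 0: a₀ = 7; p₀/q₀ = 7/1; p₀² − 51·q₀² = 49 − 51 = -2.
  k = 1: m = 7, d = 2, a = ⌊(7 + 7)/2⌋ = 7; p/q = (7·7 + 1)/(7·1 + 0) = 50/7; p² − 51·q² = 2500 − 2499 = 1.
  The first convergent with p² − 51·q² = 1 gives the fundamental solution (x₁, y₁) = (50, 7).
Step 2: Apply the recurrence (x_{n+1}, y_{n+1}) = (x₁x_n + 51y₁y_n, x₁y_n + y₁x_n) repeatedly.
  From (x_1, y_1) = (50, 7): x_2 = 50·50 + 51·7·7 = 4999; y_2 = 50·7 + 7·50 = 700.
  From (x_2, y_2) = (4999, 700): x_3 = 50·4999 + 51·7·700 = 499850; y_3 = 50·700 + 7·4999 = 69993.
Step 3: Verify x_3² - 51·y_3² = 249850022500 - 249850022499 = 1 (should be 1). ✓

(x_1, y_1) = (50, 7); (x_3, y_3) = (499850, 69993).


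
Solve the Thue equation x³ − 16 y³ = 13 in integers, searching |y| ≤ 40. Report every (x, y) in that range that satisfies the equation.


The equation is x³ - 16y³ = 13. For fixed y, x³ = 16·y³ + 13, so a solution requires the RHS to be a perfect cube.
Strategy: iterate y from -40 to 40, compute RHS = 16·y³ + 13, and check whether it is a (positive or negative) perfect cube.
Check small values of y:
  y = 0: RHS = 13 is not a perfect cube.
  y = 1: RHS = 29 is not a perfect cube.
  y = -1: RHS = -3 is not a perfect cube.
  y = 2: RHS = 141 is not a perfect cube.
  y = -2: RHS = -115 is not a perfect cube.
  y = 3: RHS = 445 is not a perfect cube.
  y = -3: RHS = -419 is not a perfect cube.
Continuing the search up to |y| = 40 finds no solutions either.
No (x, y) in the scanned range satisfies the equation.

No integer solutions with |y| ≤ 40.


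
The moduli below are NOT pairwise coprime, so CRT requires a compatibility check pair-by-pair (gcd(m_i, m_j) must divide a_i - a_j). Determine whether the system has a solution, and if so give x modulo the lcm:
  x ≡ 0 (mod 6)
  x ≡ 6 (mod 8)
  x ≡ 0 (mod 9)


Moduli 6, 8, 9 are not pairwise coprime, so CRT works modulo lcm(m_i) when all pairwise compatibility conditions hold.
Pairwise compatibility: gcd(m_i, m_j) must divide a_i - a_j for every pair.
Merge one congruence at a time:
  Start: x ≡ 0 (mod 6).
  Combine with x ≡ 6 (mod 8): gcd(6, 8) = 2; 6 - 0 = 6, which IS divisible by 2, so compatible.
    Write x = 0 + 6·t and substitute into x ≡ 6 (mod 8): 6·t ≡ 6 − 0 = 6 (mod 8).
    Divide the congruence (and modulus) by g = 2: 3·t ≡ 3 (mod 4).
    The inverse of 3 mod 4 is 3 (since 3·3 = 9 = 2·4 + 1), so t ≡ 3·3 = 9 ≡ 1 (mod 4).
    Then x = 0 + 6·1 = 6, valid modulo lcm(6, 8) = 24: x ≡ 6 (mod 24).
  Combine with x ≡ 0 (mod 9): gcd(24, 9) = 3; 0 - 6 = -6, which IS divisible by 3, so compatible.
    Write x = 6 + 24·t and substitute into x ≡ 0 (mod 9): 24·t ≡ 0 − 6 = -6 (mod 9).
    Divide the congruence (and modulus) by g = 3: 8·t ≡ -2 (mod 3).
    Reduce coefficients mod 3: 2·t ≡ 1 (mod 3).
    The inverse of 2 mod 3 is 2 (since 2·2 = 4 = 1·3 + 1), so t ≡ 2·1 = 2 ≡ 2 (mod 3).
    Then x = 6 + 24·2 = 54, valid modulo lcm(24, 9) = 72: x ≡ 54 (mod 72).
Verify: 54 mod 6 = 0, 54 mod 8 = 6, 54 mod 9 = 0.

x ≡ 54 (mod 72).
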